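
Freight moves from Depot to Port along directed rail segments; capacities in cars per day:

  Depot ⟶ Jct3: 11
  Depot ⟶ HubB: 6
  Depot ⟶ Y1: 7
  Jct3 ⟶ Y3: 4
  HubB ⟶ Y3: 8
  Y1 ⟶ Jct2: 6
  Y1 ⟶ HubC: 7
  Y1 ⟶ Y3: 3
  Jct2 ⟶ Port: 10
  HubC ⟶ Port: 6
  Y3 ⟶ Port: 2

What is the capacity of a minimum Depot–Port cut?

Augment Depot→Jct3→Y3→Port: bottleneck 2, flow now 2.
Augment Depot→Y1→Jct2→Port: bottleneck 6, flow now 8.
Augment Depot→Y1→HubC→Port: bottleneck 1, flow now 9.
No augmenting path remains; maximum flow = 9.
By max-flow min-cut, the minimum cut capacity equals the max flow.
In the residual graph, reachable from Depot: {Depot, Jct3, HubB, Y3}.
Min-cut edges: Depot→Y1 (7), Y3→Port (2); capacity 7 + 2 = 9.

9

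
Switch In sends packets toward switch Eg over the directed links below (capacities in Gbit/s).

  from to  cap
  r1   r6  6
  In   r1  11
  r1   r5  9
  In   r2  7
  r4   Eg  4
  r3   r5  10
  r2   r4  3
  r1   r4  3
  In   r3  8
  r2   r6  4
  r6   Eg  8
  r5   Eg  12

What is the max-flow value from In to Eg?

24

Augment In→r1→r4→Eg: bottleneck 3, flow now 3.
Augment In→r1→r5→Eg: bottleneck 8, flow now 11.
Augment In→r2→r4→Eg: bottleneck 1, flow now 12.
Augment In→r2→r6→Eg: bottleneck 4, flow now 16.
Augment In→r3→r5→Eg: bottleneck 4, flow now 20.
Augment In→r2→r4→r1→r6→Eg: bottleneck 2, flow now 22. (uses reverse residual edge)
Augment In→r3→r5→r1→r6→Eg: bottleneck 2, flow now 24. (uses reverse residual edge)
No augmenting path remains; maximum flow = 24.
In the residual graph, reachable from In: {In, r1, r2, r3, r4, r5, r6}.
Min-cut edges: r4→Eg (4), r5→Eg (12), r6→Eg (8); capacity 4 + 12 + 8 = 24.
This cut is saturated, so no flow can exceed 24.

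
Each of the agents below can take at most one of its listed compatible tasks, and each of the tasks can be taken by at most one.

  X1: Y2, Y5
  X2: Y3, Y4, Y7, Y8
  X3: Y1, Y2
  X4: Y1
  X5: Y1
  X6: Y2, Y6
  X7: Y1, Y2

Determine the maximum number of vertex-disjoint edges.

5

Unit-capacity flow: source→left, listed edges, right→sink; max matching = max flow.
Augmenting path X1→Y2 (+1); matched 1.
Augmenting path X2→Y3 (+1); matched 2.
Augmenting path X3→Y1 (+1); matched 3.
Augmenting path X6→Y6 (+1); matched 4.
Augmenting path X7→Y2→X1→Y5 (+1); matched 5.
No augmenting path remains; maximum matching = 5.
König certificate: {X1, X2, X6, Y1, Y2} is a vertex cover of size 5 (every listed pair touches it), so no matching can be larger.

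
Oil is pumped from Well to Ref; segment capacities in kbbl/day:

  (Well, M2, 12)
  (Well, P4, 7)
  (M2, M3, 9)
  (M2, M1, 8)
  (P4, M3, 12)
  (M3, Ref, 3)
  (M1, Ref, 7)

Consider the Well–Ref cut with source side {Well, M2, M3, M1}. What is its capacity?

17

Edges leaving {Well, M2, M3, M1}: Well→P4 (7), M3→Ref (3), M1→Ref (7).
Cut capacity = 7 + 3 + 7 = 17.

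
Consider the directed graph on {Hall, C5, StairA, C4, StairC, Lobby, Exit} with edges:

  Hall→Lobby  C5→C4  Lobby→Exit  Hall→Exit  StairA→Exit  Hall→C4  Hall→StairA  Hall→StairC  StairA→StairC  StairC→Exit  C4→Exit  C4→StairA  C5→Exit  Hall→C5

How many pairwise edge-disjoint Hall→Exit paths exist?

Assign every edge capacity 1; by Menger, the answer equals the max flow.
Path Hall→Exit (+1); total 1.
Path Hall→C5→Exit (+1); total 2.
Path Hall→StairA→Exit (+1); total 3.
Path Hall→C4→Exit (+1); total 4.
Path Hall→StairC→Exit (+1); total 5.
Path Hall→Lobby→Exit (+1); total 6.
No residual Hall→Exit path; max flow = 6.
Certifying cut of size 6: {Hall→C4, Hall→C5, Hall→Exit, Hall→Lobby, Hall→StairA, Hall→StairC}.

6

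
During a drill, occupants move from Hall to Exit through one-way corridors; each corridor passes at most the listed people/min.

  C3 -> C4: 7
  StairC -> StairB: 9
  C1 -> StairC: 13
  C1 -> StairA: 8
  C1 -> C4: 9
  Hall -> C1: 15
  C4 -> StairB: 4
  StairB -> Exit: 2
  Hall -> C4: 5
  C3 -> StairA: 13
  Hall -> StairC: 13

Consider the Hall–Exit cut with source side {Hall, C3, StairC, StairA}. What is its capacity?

Edges leaving {Hall, C3, StairC, StairA}: Hall→C1 (15), Hall→C4 (5), C3→C4 (7), StairC→StairB (9).
Cut capacity = 15 + 5 + 7 + 9 = 36.

36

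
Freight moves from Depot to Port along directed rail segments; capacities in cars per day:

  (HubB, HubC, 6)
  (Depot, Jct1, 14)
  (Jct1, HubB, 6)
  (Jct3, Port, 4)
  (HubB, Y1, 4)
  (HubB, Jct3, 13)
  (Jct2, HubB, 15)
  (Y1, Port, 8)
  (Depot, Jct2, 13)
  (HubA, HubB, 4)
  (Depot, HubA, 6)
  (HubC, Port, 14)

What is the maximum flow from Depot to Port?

14

Augment Depot→Jct2→HubB→Jct3→Port: bottleneck 4, flow now 4.
Augment Depot→Jct2→HubB→Y1→Port: bottleneck 4, flow now 8.
Augment Depot→Jct2→HubB→HubC→Port: bottleneck 5, flow now 13.
Augment Depot→HubA→HubB→HubC→Port: bottleneck 1, flow now 14.
No augmenting path remains; maximum flow = 14.
In the residual graph, reachable from Depot: {Depot, Jct2, HubA, Jct1, HubB, Jct3}.
Min-cut edges: HubB→Y1 (4), HubB→HubC (6), Jct3→Port (4); capacity 4 + 6 + 4 = 14.
This cut is saturated, so no flow can exceed 14.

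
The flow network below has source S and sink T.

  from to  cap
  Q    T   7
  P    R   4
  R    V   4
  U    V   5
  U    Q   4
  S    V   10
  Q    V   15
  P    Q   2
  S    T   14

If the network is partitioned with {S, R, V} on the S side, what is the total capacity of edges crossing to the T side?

14

Edges leaving {S, R, V}: S→T (14).
Cut capacity = 14 = 14.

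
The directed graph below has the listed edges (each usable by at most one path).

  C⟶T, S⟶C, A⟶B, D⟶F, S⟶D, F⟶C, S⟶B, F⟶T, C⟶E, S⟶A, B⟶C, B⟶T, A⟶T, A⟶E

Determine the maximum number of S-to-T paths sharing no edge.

4

Assign every edge capacity 1; by Menger, the answer equals the max flow.
Path S→A→T (+1); total 1.
Path S→B→T (+1); total 2.
Path S→C→T (+1); total 3.
Path S→D→F→T (+1); total 4.
No residual S→T path; max flow = 4.
Certifying cut of size 4: {S→A, S→B, S→C, S→D}.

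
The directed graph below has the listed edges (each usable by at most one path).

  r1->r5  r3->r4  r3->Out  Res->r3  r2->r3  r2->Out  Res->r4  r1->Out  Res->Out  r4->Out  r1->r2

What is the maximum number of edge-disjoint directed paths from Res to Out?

Assign every edge capacity 1; by Menger, the answer equals the max flow.
Path Res→Out (+1); total 1.
Path Res→r3→Out (+1); total 2.
Path Res→r4→Out (+1); total 3.
No residual Res→Out path; max flow = 3.
Certifying cut of size 3: {Res→Out, Res→r3, Res→r4}.

3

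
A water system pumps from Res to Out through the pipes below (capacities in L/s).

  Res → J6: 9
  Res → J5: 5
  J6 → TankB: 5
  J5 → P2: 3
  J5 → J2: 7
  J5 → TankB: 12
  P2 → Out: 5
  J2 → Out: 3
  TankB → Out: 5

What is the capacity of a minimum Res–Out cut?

10

Augment Res→J6→TankB→Out: bottleneck 5, flow now 5.
Augment Res→J5→P2→Out: bottleneck 3, flow now 8.
Augment Res→J5→J2→Out: bottleneck 2, flow now 10.
No augmenting path remains; maximum flow = 10.
By max-flow min-cut, the minimum cut capacity equals the max flow.
In the residual graph, reachable from Res: {Res, J6}.
Min-cut edges: Res→J5 (5), J6→TankB (5); capacity 5 + 5 = 10.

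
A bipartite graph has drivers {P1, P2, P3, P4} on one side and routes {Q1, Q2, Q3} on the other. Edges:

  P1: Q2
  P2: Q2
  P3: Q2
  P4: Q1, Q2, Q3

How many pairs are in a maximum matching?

2

Unit-capacity flow: source→left, listed edges, right→sink; max matching = max flow.
Augmenting path P1→Q2 (+1); matched 1.
Augmenting path P4→Q1 (+1); matched 2.
No augmenting path remains; maximum matching = 2.
König certificate: {P4, Q2} is a vertex cover of size 2 (every listed pair touches it), so no matching can be larger.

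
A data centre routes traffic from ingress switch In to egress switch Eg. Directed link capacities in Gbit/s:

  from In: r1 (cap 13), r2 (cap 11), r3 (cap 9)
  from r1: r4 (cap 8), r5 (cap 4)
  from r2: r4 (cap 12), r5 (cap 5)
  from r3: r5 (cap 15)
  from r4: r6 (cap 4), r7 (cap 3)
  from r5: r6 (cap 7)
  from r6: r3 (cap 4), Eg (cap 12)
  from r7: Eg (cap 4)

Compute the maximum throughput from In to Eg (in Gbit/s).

Augment In→r1→r4→r6→Eg: bottleneck 4, flow now 4.
Augment In→r1→r4→r7→Eg: bottleneck 3, flow now 7.
Augment In→r1→r5→r6→Eg: bottleneck 4, flow now 11.
Augment In→r2→r5→r6→Eg: bottleneck 3, flow now 14.
No augmenting path remains; maximum flow = 14.
In the residual graph, reachable from In: {In, r1, r2, r3, r4, r5}.
Min-cut edges: r4→r6 (4), r4→r7 (3), r5→r6 (7); capacity 4 + 3 + 7 = 14.
This cut is saturated, so no flow can exceed 14.

14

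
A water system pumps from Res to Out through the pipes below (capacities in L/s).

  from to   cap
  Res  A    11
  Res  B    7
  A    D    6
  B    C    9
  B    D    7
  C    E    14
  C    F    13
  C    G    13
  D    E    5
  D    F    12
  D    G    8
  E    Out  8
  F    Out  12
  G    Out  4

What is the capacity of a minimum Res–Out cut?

13

Augment Res→A→D→E→Out: bottleneck 5, flow now 5.
Augment Res→A→D→F→Out: bottleneck 1, flow now 6.
Augment Res→B→C→E→Out: bottleneck 3, flow now 9.
Augment Res→B→C→F→Out: bottleneck 4, flow now 13.
No augmenting path remains; maximum flow = 13.
By max-flow min-cut, the minimum cut capacity equals the max flow.
In the residual graph, reachable from Res: {Res, A}.
Min-cut edges: Res→B (7), A→D (6); capacity 7 + 6 = 13.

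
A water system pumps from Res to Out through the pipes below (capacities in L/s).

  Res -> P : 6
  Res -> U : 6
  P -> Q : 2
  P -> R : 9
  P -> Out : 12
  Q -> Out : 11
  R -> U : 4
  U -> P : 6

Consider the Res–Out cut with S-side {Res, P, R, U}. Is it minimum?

Given cut capacity: 2 + 12 = 14.
Augment Res→P→Out: bottleneck 6, flow now 6.
Augment Res→U→P→Out: bottleneck 6, flow now 12.
No augmenting path remains; maximum flow = 12.
In the residual graph, reachable from Res: {Res}.
Min-cut edges: Res→P (6), Res→U (6); capacity 6 + 6 = 12.
Cut capacity 14 exceeds the max flow 12, so it is not minimum.

No — its capacity is 14, but the minimum cut has capacity 12.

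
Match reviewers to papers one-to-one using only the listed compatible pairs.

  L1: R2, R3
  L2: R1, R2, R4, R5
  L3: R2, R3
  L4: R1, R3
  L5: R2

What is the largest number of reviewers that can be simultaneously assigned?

4

Unit-capacity flow: source→left, listed edges, right→sink; max matching = max flow.
Augmenting path L1→R2 (+1); matched 1.
Augmenting path L2→R1 (+1); matched 2.
Augmenting path L3→R3 (+1); matched 3.
Augmenting path L4→R1→L2→R4 (+1); matched 4.
No augmenting path remains; maximum matching = 4.
König certificate: {L2, L4, R2, R3} is a vertex cover of size 4 (every listed pair touches it), so no matching can be larger.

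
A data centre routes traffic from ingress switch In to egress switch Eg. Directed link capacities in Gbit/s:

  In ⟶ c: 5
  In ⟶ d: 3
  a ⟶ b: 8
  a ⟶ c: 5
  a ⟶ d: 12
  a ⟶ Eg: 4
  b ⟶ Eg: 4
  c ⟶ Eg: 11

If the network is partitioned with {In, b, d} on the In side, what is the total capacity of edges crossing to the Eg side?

Edges leaving {In, b, d}: In→c (5), b→Eg (4).
Cut capacity = 5 + 4 = 9.

9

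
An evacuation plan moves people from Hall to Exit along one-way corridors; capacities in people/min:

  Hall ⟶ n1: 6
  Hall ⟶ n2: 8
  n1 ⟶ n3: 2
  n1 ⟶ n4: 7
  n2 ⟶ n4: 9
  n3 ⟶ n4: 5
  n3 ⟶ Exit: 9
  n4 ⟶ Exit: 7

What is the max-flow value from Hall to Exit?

9

Augment Hall→n1→n3→Exit: bottleneck 2, flow now 2.
Augment Hall→n1→n4→Exit: bottleneck 4, flow now 6.
Augment Hall→n2→n4→Exit: bottleneck 3, flow now 9.
No augmenting path remains; maximum flow = 9.
In the residual graph, reachable from Hall: {Hall, n1, n2, n4}.
Min-cut edges: n1→n3 (2), n4→Exit (7); capacity 2 + 7 = 9.
This cut is saturated, so no flow can exceed 9.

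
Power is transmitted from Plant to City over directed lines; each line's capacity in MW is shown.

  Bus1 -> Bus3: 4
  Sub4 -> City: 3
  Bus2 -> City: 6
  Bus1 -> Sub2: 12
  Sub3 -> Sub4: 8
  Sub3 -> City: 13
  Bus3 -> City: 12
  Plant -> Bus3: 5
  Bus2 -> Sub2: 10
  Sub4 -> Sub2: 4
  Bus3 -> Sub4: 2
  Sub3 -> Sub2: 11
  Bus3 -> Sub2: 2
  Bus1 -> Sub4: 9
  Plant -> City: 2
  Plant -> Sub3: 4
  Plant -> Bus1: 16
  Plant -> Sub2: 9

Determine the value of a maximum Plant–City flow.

18

Augment Plant→City: bottleneck 2, flow now 2.
Augment Plant→Bus3→City: bottleneck 5, flow now 7.
Augment Plant→Sub3→City: bottleneck 4, flow now 11.
Augment Plant→Bus1→Bus3→City: bottleneck 4, flow now 15.
Augment Plant→Bus1→Sub4→City: bottleneck 3, flow now 18.
No augmenting path remains; maximum flow = 18.
In the residual graph, reachable from Plant: {Plant, Bus1, Sub4, Sub2}.
Min-cut edges: Plant→Bus3 (5), Plant→Sub3 (4), Plant→City (2), Bus1→Bus3 (4), Sub4→City (3); capacity 5 + 4 + 2 + 4 + 3 = 18.
This cut is saturated, so no flow can exceed 18.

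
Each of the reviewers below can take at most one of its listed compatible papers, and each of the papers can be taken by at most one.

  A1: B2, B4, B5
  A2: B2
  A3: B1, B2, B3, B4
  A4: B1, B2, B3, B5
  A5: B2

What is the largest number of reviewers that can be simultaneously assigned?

4

Unit-capacity flow: source→left, listed edges, right→sink; max matching = max flow.
Augmenting path A1→B2 (+1); matched 1.
Augmenting path A3→B1 (+1); matched 2.
Augmenting path A4→B3 (+1); matched 3.
Augmenting path A2→B2→A1→B4 (+1); matched 4.
No augmenting path remains; maximum matching = 4.
König certificate: {A1, A3, A4, B2} is a vertex cover of size 4 (every listed pair touches it), so no matching can be larger.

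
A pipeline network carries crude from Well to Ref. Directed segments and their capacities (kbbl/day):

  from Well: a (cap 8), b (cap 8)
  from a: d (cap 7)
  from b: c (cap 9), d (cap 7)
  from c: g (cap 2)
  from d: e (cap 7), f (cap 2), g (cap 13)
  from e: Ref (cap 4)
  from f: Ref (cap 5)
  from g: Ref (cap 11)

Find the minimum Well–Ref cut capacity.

Augment Well→a→d→e→Ref: bottleneck 4, flow now 4.
Augment Well→a→d→f→Ref: bottleneck 2, flow now 6.
Augment Well→a→d→g→Ref: bottleneck 1, flow now 7.
Augment Well→b→c→g→Ref: bottleneck 2, flow now 9.
Augment Well→b→d→g→Ref: bottleneck 6, flow now 15.
No augmenting path remains; maximum flow = 15.
By max-flow min-cut, the minimum cut capacity equals the max flow.
In the residual graph, reachable from Well: {Well, a}.
Min-cut edges: Well→b (8), a→d (7); capacity 8 + 7 = 15.

15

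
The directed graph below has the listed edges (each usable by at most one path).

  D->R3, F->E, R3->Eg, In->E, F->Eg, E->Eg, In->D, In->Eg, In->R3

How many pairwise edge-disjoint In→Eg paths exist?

Assign every edge capacity 1; by Menger, the answer equals the max flow.
Path In→Eg (+1); total 1.
Path In→R3→Eg (+1); total 2.
Path In→E→Eg (+1); total 3.
No residual In→Eg path; max flow = 3.
Certifying cut of size 3: {In→E, In→Eg, R3→Eg}.

3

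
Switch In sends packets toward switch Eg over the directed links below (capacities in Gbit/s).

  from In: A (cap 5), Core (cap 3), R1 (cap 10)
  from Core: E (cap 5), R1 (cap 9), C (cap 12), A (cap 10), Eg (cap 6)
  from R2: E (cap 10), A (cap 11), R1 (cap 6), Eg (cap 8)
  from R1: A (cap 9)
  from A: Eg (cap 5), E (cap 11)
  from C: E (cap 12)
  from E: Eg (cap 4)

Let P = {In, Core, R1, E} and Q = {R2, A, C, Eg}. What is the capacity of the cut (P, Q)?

Edges leaving {In, Core, R1, E}: In→A (5), Core→A (10), Core→C (12), Core→Eg (6), R1→A (9), E→Eg (4).
Cut capacity = 5 + 10 + 12 + 6 + 9 + 4 = 46.

46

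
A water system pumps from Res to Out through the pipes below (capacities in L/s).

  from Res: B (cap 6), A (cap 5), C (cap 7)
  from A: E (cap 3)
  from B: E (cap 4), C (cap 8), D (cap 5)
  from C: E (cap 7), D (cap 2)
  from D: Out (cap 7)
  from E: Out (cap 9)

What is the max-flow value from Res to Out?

Augment Res→A→E→Out: bottleneck 3, flow now 3.
Augment Res→B→D→Out: bottleneck 5, flow now 8.
Augment Res→B→E→Out: bottleneck 1, flow now 9.
Augment Res→C→D→Out: bottleneck 2, flow now 11.
Augment Res→C→E→Out: bottleneck 5, flow now 16.
No augmenting path remains; maximum flow = 16.
In the residual graph, reachable from Res: {Res, A}.
Min-cut edges: Res→B (6), Res→C (7), A→E (3); capacity 6 + 7 + 3 = 16.
This cut is saturated, so no flow can exceed 16.

16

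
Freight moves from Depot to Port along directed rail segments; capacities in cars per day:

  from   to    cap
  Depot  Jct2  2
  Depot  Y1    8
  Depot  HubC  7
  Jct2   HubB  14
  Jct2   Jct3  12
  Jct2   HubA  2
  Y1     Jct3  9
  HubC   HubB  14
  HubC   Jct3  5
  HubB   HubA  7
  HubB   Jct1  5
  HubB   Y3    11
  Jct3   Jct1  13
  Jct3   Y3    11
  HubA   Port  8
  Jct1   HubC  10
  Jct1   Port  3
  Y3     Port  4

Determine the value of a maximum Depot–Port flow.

15

Augment Depot→Jct2→HubA→Port: bottleneck 2, flow now 2.
Augment Depot→Y1→Jct3→Jct1→Port: bottleneck 3, flow now 5.
Augment Depot→Y1→Jct3→Y3→Port: bottleneck 4, flow now 9.
Augment Depot→HubC→HubB→HubA→Port: bottleneck 6, flow now 15.
No augmenting path remains; maximum flow = 15.
In the residual graph, reachable from Depot: {Depot, Jct2, Y1, HubC, HubB, Jct3, HubA, Jct1, Y3}.
Min-cut edges: HubA→Port (8), Jct1→Port (3), Y3→Port (4); capacity 8 + 3 + 4 = 15.
This cut is saturated, so no flow can exceed 15.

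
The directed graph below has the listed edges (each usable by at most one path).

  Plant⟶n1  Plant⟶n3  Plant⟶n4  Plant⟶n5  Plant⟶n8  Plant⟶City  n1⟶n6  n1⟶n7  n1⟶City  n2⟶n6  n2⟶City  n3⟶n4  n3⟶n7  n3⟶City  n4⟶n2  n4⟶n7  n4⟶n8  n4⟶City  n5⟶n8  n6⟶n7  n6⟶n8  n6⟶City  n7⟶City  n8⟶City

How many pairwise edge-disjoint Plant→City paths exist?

Assign every edge capacity 1; by Menger, the answer equals the max flow.
Path Plant→City (+1); total 1.
Path Plant→n1→City (+1); total 2.
Path Plant→n3→City (+1); total 3.
Path Plant→n4→City (+1); total 4.
Path Plant→n8→City (+1); total 5.
No residual Plant→City path; max flow = 5.
Certifying cut of size 5: {Plant→City, Plant→n1, Plant→n3, Plant→n4, n8→City}.

5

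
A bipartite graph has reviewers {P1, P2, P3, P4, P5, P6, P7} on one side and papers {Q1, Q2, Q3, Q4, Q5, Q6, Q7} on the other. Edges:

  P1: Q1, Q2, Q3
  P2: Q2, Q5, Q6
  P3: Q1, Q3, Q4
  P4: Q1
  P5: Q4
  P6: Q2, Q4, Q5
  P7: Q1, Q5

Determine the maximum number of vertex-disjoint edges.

6

Unit-capacity flow: source→left, listed edges, right→sink; max matching = max flow.
Augmenting path P1→Q1 (+1); matched 1.
Augmenting path P2→Q2 (+1); matched 2.
Augmenting path P3→Q3 (+1); matched 3.
Augmenting path P5→Q4 (+1); matched 4.
Augmenting path P6→Q5 (+1); matched 5.
Augmenting path P4→Q1→P1→Q2→P2→Q6 (+1); matched 6.
No augmenting path remains; maximum matching = 6.
König certificate: {P2, Q1, Q2, Q3, Q4, Q5} is a vertex cover of size 6 (every listed pair touches it), so no matching can be larger.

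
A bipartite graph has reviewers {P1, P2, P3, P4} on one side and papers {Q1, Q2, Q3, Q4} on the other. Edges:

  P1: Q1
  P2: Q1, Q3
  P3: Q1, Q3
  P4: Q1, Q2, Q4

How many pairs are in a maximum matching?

Unit-capacity flow: source→left, listed edges, right→sink; max matching = max flow.
Augmenting path P1→Q1 (+1); matched 1.
Augmenting path P2→Q3 (+1); matched 2.
Augmenting path P4→Q2 (+1); matched 3.
No augmenting path remains; maximum matching = 3.
König certificate: {P4, Q1, Q3} is a vertex cover of size 3 (every listed pair touches it), so no matching can be larger.

3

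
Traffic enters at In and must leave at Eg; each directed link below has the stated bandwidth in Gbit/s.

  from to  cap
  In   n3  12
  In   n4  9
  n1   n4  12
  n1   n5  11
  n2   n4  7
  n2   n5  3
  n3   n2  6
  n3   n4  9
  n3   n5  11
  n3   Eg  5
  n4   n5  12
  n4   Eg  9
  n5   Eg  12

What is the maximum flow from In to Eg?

Augment In→n3→Eg: bottleneck 5, flow now 5.
Augment In→n4→Eg: bottleneck 9, flow now 14.
Augment In→n3→n5→Eg: bottleneck 7, flow now 21.
No augmenting path remains; maximum flow = 21.
In the residual graph, reachable from In: {In}.
Min-cut edges: In→n3 (12), In→n4 (9); capacity 12 + 9 = 21.
This cut is saturated, so no flow can exceed 21.

21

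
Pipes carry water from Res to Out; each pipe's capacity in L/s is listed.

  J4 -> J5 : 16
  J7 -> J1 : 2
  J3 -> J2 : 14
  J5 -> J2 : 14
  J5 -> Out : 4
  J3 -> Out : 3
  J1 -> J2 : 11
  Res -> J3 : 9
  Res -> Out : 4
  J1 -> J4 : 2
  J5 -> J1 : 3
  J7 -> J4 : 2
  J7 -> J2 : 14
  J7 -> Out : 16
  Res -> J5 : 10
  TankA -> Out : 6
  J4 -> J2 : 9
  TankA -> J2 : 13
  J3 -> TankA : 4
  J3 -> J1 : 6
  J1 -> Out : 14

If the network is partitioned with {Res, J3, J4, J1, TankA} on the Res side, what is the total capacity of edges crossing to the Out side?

100

Edges leaving {Res, J3, J4, J1, TankA}: Res→J5 (10), Res→Out (4), J3→J2 (14), J3→Out (3), J4→J5 (16), J4→J2 (9), J1→J2 (11), J1→Out (14), TankA→J2 (13), TankA→Out (6).
Cut capacity = 10 + 4 + 14 + 3 + 16 + 9 + 11 + 14 + 13 + 6 = 100.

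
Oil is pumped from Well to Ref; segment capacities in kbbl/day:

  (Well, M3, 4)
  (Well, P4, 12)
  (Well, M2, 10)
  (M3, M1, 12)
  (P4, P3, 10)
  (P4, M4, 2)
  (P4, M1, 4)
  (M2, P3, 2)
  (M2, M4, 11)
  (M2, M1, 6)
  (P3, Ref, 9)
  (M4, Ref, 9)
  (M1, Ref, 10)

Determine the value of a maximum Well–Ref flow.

26

Augment Well→M3→M1→Ref: bottleneck 4, flow now 4.
Augment Well→P4→P3→Ref: bottleneck 9, flow now 13.
Augment Well→P4→M4→Ref: bottleneck 2, flow now 15.
Augment Well→P4→M1→Ref: bottleneck 1, flow now 16.
Augment Well→M2→M4→Ref: bottleneck 7, flow now 23.
Augment Well→M2→M1→Ref: bottleneck 3, flow now 26.
No augmenting path remains; maximum flow = 26.
In the residual graph, reachable from Well: {Well}.
Min-cut edges: Well→M3 (4), Well→P4 (12), Well→M2 (10); capacity 4 + 12 + 10 = 26.
This cut is saturated, so no flow can exceed 26.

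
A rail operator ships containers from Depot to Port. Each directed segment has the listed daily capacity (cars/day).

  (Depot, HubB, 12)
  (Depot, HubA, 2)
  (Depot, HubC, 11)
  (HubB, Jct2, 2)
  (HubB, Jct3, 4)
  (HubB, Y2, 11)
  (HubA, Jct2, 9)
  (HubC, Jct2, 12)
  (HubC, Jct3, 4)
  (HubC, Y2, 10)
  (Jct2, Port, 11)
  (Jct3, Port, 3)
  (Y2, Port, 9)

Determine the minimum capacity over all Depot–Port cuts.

23

Augment Depot→HubB→Jct2→Port: bottleneck 2, flow now 2.
Augment Depot→HubB→Jct3→Port: bottleneck 3, flow now 5.
Augment Depot→HubB→Y2→Port: bottleneck 7, flow now 12.
Augment Depot→HubA→Jct2→Port: bottleneck 2, flow now 14.
Augment Depot→HubC→Jct2→Port: bottleneck 7, flow now 21.
Augment Depot→HubC→Y2→Port: bottleneck 2, flow now 23.
No augmenting path remains; maximum flow = 23.
By max-flow min-cut, the minimum cut capacity equals the max flow.
In the residual graph, reachable from Depot: {Depot, HubB, HubA, HubC, Jct2, Jct3, Y2}.
Min-cut edges: Jct2→Port (11), Jct3→Port (3), Y2→Port (9); capacity 11 + 3 + 9 = 23.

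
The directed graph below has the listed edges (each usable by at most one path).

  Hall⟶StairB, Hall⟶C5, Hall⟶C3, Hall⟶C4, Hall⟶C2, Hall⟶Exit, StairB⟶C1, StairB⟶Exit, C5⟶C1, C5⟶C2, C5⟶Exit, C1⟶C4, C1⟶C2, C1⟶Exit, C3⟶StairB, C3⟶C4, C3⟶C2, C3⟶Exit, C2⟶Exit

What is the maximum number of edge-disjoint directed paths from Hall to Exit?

Assign every edge capacity 1; by Menger, the answer equals the max flow.
Path Hall→Exit (+1); total 1.
Path Hall→StairB→Exit (+1); total 2.
Path Hall→C5→Exit (+1); total 3.
Path Hall→C3→Exit (+1); total 4.
Path Hall→C2→Exit (+1); total 5.
No residual Hall→Exit path; max flow = 5.
Certifying cut of size 5: {Hall→C2, Hall→C3, Hall→C5, Hall→Exit, Hall→StairB}.

5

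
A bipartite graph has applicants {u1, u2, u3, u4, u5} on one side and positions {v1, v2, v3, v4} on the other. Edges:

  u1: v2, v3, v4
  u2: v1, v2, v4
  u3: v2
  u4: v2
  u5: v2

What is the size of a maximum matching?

3

Unit-capacity flow: source→left, listed edges, right→sink; max matching = max flow.
Augmenting path u1→v2 (+1); matched 1.
Augmenting path u2→v1 (+1); matched 2.
Augmenting path u3→v2→u1→v3 (+1); matched 3.
No augmenting path remains; maximum matching = 3.
König certificate: {u1, u2, v2} is a vertex cover of size 3 (every listed pair touches it), so no matching can be larger.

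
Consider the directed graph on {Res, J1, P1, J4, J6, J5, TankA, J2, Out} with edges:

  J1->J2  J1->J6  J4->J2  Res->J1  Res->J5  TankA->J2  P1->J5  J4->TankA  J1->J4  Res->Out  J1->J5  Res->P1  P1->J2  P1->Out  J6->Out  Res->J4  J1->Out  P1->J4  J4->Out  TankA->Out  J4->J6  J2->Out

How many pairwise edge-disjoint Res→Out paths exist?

4

Assign every edge capacity 1; by Menger, the answer equals the max flow.
Path Res→Out (+1); total 1.
Path Res→J1→Out (+1); total 2.
Path Res→P1→Out (+1); total 3.
Path Res→J4→Out (+1); total 4.
No residual Res→Out path; max flow = 4.
Certifying cut of size 4: {Res→J1, Res→J4, Res→Out, Res→P1}.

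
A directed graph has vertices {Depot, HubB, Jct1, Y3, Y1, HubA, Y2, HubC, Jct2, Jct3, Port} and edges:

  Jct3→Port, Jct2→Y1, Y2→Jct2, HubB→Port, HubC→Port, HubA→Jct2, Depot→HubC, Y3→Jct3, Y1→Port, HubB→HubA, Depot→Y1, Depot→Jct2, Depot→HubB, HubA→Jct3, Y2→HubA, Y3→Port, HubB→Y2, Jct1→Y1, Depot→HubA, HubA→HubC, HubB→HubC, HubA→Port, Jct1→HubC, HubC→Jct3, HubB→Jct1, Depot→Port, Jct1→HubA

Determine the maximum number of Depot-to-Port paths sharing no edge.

Assign every edge capacity 1; by Menger, the answer equals the max flow.
Path Depot→Port (+1); total 1.
Path Depot→HubB→Port (+1); total 2.
Path Depot→Y1→Port (+1); total 3.
Path Depot→HubA→Port (+1); total 4.
Path Depot→HubC→Port (+1); total 5.
No residual Depot→Port path; max flow = 5.
Certifying cut of size 5: {Depot→HubA, Depot→HubB, Depot→HubC, Depot→Port, Y1→Port}.

5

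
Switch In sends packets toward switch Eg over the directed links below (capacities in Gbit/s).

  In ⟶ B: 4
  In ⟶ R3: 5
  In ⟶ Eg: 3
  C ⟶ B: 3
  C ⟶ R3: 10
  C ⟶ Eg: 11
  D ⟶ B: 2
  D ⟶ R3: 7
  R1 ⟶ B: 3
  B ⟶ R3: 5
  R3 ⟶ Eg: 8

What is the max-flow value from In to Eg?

11

Augment In→Eg: bottleneck 3, flow now 3.
Augment In→R3→Eg: bottleneck 5, flow now 8.
Augment In→B→R3→Eg: bottleneck 3, flow now 11.
No augmenting path remains; maximum flow = 11.
In the residual graph, reachable from In: {In, B, R3}.
Min-cut edges: In→Eg (3), R3→Eg (8); capacity 3 + 8 = 11.
This cut is saturated, so no flow can exceed 11.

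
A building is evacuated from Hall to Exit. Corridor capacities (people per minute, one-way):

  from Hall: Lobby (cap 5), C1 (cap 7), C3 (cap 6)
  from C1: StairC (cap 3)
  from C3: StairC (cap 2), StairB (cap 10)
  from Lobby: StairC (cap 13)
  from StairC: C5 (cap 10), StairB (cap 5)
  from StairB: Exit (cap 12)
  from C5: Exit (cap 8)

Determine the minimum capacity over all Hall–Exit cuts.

Augment Hall→C3→StairB→Exit: bottleneck 6, flow now 6.
Augment Hall→C1→StairC→StairB→Exit: bottleneck 3, flow now 9.
Augment Hall→Lobby→StairC→StairB→Exit: bottleneck 2, flow now 11.
Augment Hall→Lobby→StairC→C5→Exit: bottleneck 3, flow now 14.
No augmenting path remains; maximum flow = 14.
By max-flow min-cut, the minimum cut capacity equals the max flow.
In the residual graph, reachable from Hall: {Hall, C1}.
Min-cut edges: Hall→C3 (6), Hall→Lobby (5), C1→StairC (3); capacity 6 + 5 + 3 = 14.

14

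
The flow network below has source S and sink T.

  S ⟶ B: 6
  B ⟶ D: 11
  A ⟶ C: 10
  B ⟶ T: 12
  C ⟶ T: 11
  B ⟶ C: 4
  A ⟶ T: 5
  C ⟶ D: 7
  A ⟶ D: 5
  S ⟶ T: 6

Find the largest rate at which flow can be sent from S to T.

Augment S→T: bottleneck 6, flow now 6.
Augment S→B→T: bottleneck 6, flow now 12.
No augmenting path remains; maximum flow = 12.
In the residual graph, reachable from S: {S}.
Min-cut edges: S→B (6), S→T (6); capacity 6 + 6 = 12.
This cut is saturated, so no flow can exceed 12.

12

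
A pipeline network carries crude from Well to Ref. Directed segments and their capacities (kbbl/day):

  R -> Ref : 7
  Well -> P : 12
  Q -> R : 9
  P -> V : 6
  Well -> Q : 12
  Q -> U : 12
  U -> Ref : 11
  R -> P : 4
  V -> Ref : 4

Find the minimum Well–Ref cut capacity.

Augment Well→P→V→Ref: bottleneck 4, flow now 4.
Augment Well→Q→R→Ref: bottleneck 7, flow now 11.
Augment Well→Q→U→Ref: bottleneck 5, flow now 16.
No augmenting path remains; maximum flow = 16.
By max-flow min-cut, the minimum cut capacity equals the max flow.
In the residual graph, reachable from Well: {Well, P, V}.
Min-cut edges: Well→Q (12), V→Ref (4); capacity 12 + 4 = 16.

16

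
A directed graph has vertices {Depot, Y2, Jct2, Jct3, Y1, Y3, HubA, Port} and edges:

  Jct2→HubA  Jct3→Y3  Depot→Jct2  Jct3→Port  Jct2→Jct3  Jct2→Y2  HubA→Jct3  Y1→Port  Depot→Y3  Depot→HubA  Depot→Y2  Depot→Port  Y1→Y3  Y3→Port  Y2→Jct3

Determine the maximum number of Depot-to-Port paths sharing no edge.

3

Assign every edge capacity 1; by Menger, the answer equals the max flow.
Path Depot→Port (+1); total 1.
Path Depot→Y3→Port (+1); total 2.
Path Depot→Y2→Jct3→Port (+1); total 3.
No residual Depot→Port path; max flow = 3.
Certifying cut of size 3: {Depot→Port, Jct3→Port, Y3→Port}.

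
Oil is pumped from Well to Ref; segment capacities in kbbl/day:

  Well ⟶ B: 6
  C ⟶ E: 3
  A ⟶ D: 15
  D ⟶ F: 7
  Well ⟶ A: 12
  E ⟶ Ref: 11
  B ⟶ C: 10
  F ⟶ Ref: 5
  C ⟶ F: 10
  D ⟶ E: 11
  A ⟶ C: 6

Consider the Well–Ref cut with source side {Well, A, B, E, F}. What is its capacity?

Edges leaving {Well, A, B, E, F}: A→C (6), A→D (15), B→C (10), E→Ref (11), F→Ref (5).
Cut capacity = 6 + 15 + 10 + 11 + 5 = 47.

47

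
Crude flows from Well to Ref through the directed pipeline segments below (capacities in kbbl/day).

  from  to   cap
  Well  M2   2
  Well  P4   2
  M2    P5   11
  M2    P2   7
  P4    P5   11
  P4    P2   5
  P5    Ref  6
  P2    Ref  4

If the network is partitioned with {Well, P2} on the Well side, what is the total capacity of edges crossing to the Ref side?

Edges leaving {Well, P2}: Well→M2 (2), Well→P4 (2), P2→Ref (4).
Cut capacity = 2 + 2 + 4 = 8.

8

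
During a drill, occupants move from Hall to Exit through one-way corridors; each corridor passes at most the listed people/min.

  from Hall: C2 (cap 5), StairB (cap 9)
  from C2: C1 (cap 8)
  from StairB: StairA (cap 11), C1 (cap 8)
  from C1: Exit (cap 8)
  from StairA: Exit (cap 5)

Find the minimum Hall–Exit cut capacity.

13

Augment Hall→C2→C1→Exit: bottleneck 5, flow now 5.
Augment Hall→StairB→C1→Exit: bottleneck 3, flow now 8.
Augment Hall→StairB→StairA→Exit: bottleneck 5, flow now 13.
No augmenting path remains; maximum flow = 13.
By max-flow min-cut, the minimum cut capacity equals the max flow.
In the residual graph, reachable from Hall: {Hall, C2, StairB, C1, StairA}.
Min-cut edges: C1→Exit (8), StairA→Exit (5); capacity 8 + 5 = 13.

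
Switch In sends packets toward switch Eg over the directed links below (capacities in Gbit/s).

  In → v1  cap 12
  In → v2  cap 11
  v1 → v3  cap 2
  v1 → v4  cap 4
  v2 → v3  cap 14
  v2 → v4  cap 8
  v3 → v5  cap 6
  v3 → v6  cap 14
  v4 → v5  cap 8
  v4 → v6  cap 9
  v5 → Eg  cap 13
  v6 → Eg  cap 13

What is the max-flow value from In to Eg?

Augment In→v1→v3→v5→Eg: bottleneck 2, flow now 2.
Augment In→v1→v4→v5→Eg: bottleneck 4, flow now 6.
Augment In→v2→v3→v5→Eg: bottleneck 4, flow now 10.
Augment In→v2→v3→v6→Eg: bottleneck 7, flow now 17.
No augmenting path remains; maximum flow = 17.
In the residual graph, reachable from In: {In, v1}.
Min-cut edges: In→v2 (11), v1→v3 (2), v1→v4 (4); capacity 11 + 2 + 4 = 17.
This cut is saturated, so no flow can exceed 17.

17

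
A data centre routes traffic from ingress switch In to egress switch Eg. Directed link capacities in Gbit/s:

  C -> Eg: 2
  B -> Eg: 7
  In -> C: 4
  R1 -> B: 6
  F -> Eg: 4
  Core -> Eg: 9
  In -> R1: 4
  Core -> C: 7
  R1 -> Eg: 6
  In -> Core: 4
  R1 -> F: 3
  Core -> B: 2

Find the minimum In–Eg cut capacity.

10

Augment In→Core→Eg: bottleneck 4, flow now 4.
Augment In→C→Eg: bottleneck 2, flow now 6.
Augment In→R1→Eg: bottleneck 4, flow now 10.
No augmenting path remains; maximum flow = 10.
By max-flow min-cut, the minimum cut capacity equals the max flow.
In the residual graph, reachable from In: {In, C}.
Min-cut edges: In→Core (4), In→R1 (4), C→Eg (2); capacity 4 + 4 + 2 = 10.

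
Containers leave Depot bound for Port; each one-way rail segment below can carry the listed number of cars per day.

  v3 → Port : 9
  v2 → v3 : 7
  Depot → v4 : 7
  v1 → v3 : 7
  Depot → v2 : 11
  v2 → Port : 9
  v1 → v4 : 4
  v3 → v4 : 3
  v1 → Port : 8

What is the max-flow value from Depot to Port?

11

Augment Depot→v2→Port: bottleneck 9, flow now 9.
Augment Depot→v2→v3→Port: bottleneck 2, flow now 11.
No augmenting path remains; maximum flow = 11.
In the residual graph, reachable from Depot: {Depot, v4}.
Min-cut edges: Depot→v2 (11); capacity 11 = 11.
This cut is saturated, so no flow can exceed 11.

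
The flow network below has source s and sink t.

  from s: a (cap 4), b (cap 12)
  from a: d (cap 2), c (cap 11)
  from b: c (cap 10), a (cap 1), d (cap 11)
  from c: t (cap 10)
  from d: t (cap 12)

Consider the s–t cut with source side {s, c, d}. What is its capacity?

Edges leaving {s, c, d}: s→a (4), s→b (12), c→t (10), d→t (12).
Cut capacity = 4 + 12 + 10 + 12 = 38.

38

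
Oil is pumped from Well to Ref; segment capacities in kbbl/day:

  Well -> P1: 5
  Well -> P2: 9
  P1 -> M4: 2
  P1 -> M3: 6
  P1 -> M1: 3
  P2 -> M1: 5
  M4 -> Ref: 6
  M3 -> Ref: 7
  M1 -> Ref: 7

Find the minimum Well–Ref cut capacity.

10

Augment Well→P1→M4→Ref: bottleneck 2, flow now 2.
Augment Well→P1→M3→Ref: bottleneck 3, flow now 5.
Augment Well→P2→M1→Ref: bottleneck 5, flow now 10.
No augmenting path remains; maximum flow = 10.
By max-flow min-cut, the minimum cut capacity equals the max flow.
In the residual graph, reachable from Well: {Well, P2}.
Min-cut edges: Well→P1 (5), P2→M1 (5); capacity 5 + 5 = 10.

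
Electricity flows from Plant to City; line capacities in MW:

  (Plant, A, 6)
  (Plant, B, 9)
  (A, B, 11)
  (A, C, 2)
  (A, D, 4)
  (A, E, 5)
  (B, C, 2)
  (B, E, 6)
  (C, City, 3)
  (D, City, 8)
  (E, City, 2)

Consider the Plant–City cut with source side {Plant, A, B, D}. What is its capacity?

23

Edges leaving {Plant, A, B, D}: A→C (2), A→E (5), B→C (2), B→E (6), D→City (8).
Cut capacity = 2 + 5 + 2 + 6 + 8 = 23.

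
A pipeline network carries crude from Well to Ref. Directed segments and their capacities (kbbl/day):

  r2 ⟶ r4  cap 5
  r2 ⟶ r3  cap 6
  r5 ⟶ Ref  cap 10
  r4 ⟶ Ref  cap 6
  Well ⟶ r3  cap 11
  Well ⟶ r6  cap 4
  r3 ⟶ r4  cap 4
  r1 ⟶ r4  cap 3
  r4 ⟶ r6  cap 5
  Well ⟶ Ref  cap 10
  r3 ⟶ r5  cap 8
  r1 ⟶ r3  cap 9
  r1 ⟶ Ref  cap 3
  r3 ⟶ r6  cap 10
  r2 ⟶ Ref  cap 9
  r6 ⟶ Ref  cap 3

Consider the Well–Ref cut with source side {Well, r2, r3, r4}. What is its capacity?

Edges leaving {Well, r2, r3, r4}: Well→r6 (4), Well→Ref (10), r2→Ref (9), r3→r5 (8), r3→r6 (10), r4→r6 (5), r4→Ref (6).
Cut capacity = 4 + 10 + 9 + 8 + 10 + 5 + 6 = 52.

52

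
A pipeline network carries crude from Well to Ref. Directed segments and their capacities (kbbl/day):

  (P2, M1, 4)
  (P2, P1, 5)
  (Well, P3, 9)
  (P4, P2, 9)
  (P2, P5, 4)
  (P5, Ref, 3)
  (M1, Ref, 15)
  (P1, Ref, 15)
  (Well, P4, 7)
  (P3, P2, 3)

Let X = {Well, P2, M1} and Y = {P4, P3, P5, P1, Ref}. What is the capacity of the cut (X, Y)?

40

Edges leaving {Well, P2, M1}: Well→P4 (7), Well→P3 (9), P2→P5 (4), P2→P1 (5), M1→Ref (15).
Cut capacity = 7 + 9 + 4 + 5 + 15 = 40.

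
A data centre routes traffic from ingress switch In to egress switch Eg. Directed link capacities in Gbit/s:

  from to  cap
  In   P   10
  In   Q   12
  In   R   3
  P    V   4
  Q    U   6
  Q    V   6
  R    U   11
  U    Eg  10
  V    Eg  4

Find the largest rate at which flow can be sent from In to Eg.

13

Augment In→P→V→Eg: bottleneck 4, flow now 4.
Augment In→Q→U→Eg: bottleneck 6, flow now 10.
Augment In→R→U→Eg: bottleneck 3, flow now 13.
No augmenting path remains; maximum flow = 13.
In the residual graph, reachable from In: {In, P, Q, V}.
Min-cut edges: In→R (3), Q→U (6), V→Eg (4); capacity 3 + 6 + 4 = 13.
This cut is saturated, so no flow can exceed 13.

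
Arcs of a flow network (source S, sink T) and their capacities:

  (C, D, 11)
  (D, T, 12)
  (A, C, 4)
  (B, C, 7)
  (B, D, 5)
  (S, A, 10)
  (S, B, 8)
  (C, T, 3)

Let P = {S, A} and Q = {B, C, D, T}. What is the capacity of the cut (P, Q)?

Edges leaving {S, A}: S→B (8), A→C (4).
Cut capacity = 8 + 4 = 12.

12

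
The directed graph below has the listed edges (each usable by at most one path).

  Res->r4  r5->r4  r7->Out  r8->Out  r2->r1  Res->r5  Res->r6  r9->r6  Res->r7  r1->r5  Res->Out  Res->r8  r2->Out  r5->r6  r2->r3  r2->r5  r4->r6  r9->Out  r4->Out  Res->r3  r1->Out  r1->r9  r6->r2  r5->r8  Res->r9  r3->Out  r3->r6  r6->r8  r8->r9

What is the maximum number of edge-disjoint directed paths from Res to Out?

Assign every edge capacity 1; by Menger, the answer equals the max flow.
Path Res→Out (+1); total 1.
Path Res→r3→Out (+1); total 2.
Path Res→r4→Out (+1); total 3.
Path Res→r7→Out (+1); total 4.
Path Res→r8→Out (+1); total 5.
Path Res→r9→Out (+1); total 6.
Path Res→r6→r2→Out (+1); total 7.
No residual Res→Out path; max flow = 7.
Certifying cut of size 7: {Res→Out, Res→r3, Res→r7, r4→Out, r6→r2, r8→Out, r9→Out}.

7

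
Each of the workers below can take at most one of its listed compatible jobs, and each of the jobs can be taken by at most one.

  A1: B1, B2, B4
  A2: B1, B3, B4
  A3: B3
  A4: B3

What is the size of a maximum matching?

Unit-capacity flow: source→left, listed edges, right→sink; max matching = max flow.
Augmenting path A1→B1 (+1); matched 1.
Augmenting path A2→B3 (+1); matched 2.
Augmenting path A3→B3→A2→B4 (+1); matched 3.
No augmenting path remains; maximum matching = 3.
König certificate: {A1, A2, B3} is a vertex cover of size 3 (every listed pair touches it), so no matching can be larger.

3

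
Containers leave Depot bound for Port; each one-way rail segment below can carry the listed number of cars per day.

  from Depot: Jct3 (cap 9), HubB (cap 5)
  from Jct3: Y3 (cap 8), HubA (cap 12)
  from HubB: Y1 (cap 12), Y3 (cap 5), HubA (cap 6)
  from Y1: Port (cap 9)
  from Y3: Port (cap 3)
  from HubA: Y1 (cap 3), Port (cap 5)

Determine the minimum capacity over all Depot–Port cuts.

14

Augment Depot→Jct3→Y3→Port: bottleneck 3, flow now 3.
Augment Depot→Jct3→HubA→Port: bottleneck 5, flow now 8.
Augment Depot→HubB→Y1→Port: bottleneck 5, flow now 13.
Augment Depot→Jct3→HubA→Y1→Port: bottleneck 1, flow now 14.
No augmenting path remains; maximum flow = 14.
By max-flow min-cut, the minimum cut capacity equals the max flow.
In the residual graph, reachable from Depot: {Depot}.
Min-cut edges: Depot→Jct3 (9), Depot→HubB (5); capacity 9 + 5 = 14.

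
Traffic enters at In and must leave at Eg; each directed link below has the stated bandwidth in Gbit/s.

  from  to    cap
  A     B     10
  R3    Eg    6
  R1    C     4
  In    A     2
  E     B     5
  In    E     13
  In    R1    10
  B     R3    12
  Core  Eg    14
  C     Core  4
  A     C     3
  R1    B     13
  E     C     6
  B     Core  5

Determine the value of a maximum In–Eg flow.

15

Augment In→A→B→R3→Eg: bottleneck 2, flow now 2.
Augment In→R1→B→R3→Eg: bottleneck 4, flow now 6.
Augment In→R1→B→Core→Eg: bottleneck 5, flow now 11.
Augment In→R1→C→Core→Eg: bottleneck 1, flow now 12.
Augment In→E→C→Core→Eg: bottleneck 3, flow now 15.
No augmenting path remains; maximum flow = 15.
In the residual graph, reachable from In: {In, A, R1, E, B, C, R3}.
Min-cut edges: B→Core (5), C→Core (4), R3→Eg (6); capacity 5 + 4 + 6 = 15.
This cut is saturated, so no flow can exceed 15.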